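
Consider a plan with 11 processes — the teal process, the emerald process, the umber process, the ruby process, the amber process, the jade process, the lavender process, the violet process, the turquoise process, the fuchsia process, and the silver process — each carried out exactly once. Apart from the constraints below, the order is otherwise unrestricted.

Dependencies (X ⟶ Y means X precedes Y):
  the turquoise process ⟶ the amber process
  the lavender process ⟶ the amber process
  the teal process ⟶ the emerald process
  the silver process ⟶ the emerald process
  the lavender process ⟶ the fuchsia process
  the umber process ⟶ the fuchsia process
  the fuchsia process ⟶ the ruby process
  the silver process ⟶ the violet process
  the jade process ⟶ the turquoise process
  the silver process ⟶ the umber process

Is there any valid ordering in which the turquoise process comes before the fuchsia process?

Yes

Nothing in the constraints forces the fuchsia process before the turquoise process — there is no chain from the fuchsia process to the turquoise process.
So a valid ordering placing the turquoise process earlier than the fuchsia process exists.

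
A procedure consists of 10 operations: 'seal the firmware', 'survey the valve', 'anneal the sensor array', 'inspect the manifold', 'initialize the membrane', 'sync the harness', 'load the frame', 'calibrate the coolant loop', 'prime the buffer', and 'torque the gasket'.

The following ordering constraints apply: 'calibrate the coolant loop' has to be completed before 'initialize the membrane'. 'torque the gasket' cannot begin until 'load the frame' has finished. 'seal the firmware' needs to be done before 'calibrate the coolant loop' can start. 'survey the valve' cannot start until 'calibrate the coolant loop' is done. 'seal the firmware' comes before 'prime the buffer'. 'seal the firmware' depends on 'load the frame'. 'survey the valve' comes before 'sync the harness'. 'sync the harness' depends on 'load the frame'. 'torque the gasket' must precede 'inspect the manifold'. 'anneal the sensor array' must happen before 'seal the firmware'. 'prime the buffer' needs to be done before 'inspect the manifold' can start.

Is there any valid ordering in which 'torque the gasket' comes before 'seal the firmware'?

The constraints leave 'torque the gasket' and 'seal the firmware' unordered relative to each other; nothing requires 'seal the firmware' earlier.
That means at least one valid schedule has 'torque the gasket' before 'seal the firmware'.

Yes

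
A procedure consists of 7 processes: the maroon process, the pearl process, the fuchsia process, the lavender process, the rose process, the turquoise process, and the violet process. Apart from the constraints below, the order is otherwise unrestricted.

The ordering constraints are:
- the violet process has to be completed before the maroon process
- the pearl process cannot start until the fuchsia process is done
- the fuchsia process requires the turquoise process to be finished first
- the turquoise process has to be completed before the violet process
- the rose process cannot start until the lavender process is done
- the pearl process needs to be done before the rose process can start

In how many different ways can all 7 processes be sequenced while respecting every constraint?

The processes with no prerequisites are the lavender process, the turquoise process; any of them can be placed first.
Systematically extending each partial ordering one process at a time and counting, there are 55 complete orderings.

55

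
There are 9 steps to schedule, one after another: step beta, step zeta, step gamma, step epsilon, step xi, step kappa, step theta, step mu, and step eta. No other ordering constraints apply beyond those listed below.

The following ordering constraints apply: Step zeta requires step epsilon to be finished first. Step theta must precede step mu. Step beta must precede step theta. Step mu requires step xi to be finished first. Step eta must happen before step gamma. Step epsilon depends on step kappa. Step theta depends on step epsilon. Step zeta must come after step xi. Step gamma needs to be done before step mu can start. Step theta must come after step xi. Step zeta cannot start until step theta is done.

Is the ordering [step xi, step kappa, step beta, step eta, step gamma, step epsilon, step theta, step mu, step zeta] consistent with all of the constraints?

Yes

Checking each listed constraint against this order: for instance, step xi is in position 1 and step zeta in position 9, so that constraint holds — and the remaining constraints check out the same way.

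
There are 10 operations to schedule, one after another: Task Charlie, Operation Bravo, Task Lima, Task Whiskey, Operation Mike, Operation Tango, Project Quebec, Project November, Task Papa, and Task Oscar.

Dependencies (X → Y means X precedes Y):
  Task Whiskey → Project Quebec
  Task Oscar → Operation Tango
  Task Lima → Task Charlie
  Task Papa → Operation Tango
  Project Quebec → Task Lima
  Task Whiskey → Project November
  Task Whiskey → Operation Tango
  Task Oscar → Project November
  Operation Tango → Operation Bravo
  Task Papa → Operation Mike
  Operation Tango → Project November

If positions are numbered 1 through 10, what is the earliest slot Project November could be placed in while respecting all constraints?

5

The operations that are forced before Project November, directly or transitively, are Task Whiskey, Operation Tango, Task Papa, Task Oscar. That's 4 operations.
So at minimum 4 operations come before Project November, putting Project November no earlier than position 5. That position is achievable by scheduling exactly those predecessors first.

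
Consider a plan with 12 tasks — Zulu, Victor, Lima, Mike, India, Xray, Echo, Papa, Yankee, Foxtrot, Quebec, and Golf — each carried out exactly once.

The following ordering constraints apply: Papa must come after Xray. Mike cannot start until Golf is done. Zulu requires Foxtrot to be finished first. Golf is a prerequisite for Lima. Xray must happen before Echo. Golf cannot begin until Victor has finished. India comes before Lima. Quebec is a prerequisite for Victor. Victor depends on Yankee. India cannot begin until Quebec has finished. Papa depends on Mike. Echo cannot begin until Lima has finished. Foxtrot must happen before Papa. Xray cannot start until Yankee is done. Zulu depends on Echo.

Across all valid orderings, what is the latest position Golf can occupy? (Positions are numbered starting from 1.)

The tasks that are forced after Golf, directly or by a chain of constraints, are Zulu, Lima, Mike, Echo, Papa. That's 5 tasks.
So at least 5 tasks follow Golf, putting Golf no later than position 7. That position is achievable by scheduling everything else first.

7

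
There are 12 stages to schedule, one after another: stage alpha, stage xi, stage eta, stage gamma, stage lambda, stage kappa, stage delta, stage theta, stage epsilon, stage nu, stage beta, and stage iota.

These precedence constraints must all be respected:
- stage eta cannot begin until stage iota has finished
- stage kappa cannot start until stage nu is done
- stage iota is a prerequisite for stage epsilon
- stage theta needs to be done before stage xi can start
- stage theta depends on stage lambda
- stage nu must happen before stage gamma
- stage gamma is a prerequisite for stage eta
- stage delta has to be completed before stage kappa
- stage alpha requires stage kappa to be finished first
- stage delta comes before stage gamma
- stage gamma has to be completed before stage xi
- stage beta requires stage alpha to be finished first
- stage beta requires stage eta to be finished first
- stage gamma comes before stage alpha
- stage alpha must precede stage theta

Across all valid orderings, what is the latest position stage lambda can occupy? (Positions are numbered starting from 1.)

10

The stages that are forced after stage lambda, directly or by a chain of constraints, are stage xi, stage theta. That's 2 stages.
So at least 2 stages follow stage lambda, putting stage lambda no later than position 10. That position is achievable by scheduling everything else first.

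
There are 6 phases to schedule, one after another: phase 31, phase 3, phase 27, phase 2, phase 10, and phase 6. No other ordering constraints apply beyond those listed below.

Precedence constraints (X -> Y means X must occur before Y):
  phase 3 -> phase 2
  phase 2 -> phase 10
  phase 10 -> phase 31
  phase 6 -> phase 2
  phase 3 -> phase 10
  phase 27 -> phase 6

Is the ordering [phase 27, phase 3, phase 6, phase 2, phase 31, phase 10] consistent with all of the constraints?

The sequence places phase 31 ahead of phase 10.
That contradicts the constraint that phase 10 must precede phase 31.

No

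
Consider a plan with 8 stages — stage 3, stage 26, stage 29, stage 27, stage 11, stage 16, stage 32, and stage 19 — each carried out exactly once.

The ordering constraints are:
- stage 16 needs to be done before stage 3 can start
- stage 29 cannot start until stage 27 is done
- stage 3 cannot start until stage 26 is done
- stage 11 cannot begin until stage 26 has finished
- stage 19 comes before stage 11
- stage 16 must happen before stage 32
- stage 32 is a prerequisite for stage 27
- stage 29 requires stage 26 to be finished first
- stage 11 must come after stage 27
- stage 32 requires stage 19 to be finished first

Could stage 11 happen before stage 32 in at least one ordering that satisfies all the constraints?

There is a dependency chain stage 32 → stage 27 → stage 11, so stage 11 always comes after stage 32.
Hence stage 11 can never be scheduled before stage 32.

No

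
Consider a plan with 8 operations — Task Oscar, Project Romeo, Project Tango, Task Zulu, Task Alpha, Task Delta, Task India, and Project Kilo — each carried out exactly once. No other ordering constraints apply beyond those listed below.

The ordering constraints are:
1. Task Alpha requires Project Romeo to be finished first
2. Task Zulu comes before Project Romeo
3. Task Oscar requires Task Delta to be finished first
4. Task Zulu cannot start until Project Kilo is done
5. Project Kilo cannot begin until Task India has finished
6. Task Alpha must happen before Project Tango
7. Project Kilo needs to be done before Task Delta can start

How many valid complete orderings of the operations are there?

Task India is the only operation with nothing required before it, so every ordering starts there.
Counting all ways to extend the partial order to a total order gives 15.

15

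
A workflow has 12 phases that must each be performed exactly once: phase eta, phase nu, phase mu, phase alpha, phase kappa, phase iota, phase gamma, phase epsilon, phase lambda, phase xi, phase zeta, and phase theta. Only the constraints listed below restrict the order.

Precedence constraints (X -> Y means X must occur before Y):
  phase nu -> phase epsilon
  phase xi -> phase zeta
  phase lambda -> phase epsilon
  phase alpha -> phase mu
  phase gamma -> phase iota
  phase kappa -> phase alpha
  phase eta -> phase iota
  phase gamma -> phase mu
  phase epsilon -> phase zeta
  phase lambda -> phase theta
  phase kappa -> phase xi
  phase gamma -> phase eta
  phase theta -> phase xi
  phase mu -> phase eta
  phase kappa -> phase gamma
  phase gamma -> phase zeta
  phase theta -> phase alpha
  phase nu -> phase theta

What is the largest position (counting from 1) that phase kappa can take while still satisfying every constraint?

5

Following every chain forward from phase kappa, the phases that must come later are phase eta, phase mu, phase alpha, phase iota, phase gamma, phase xi, phase zeta — 7 of them.
So at least 7 phases follow phase kappa, putting phase kappa no later than position 5. That position is achievable by scheduling everything else first.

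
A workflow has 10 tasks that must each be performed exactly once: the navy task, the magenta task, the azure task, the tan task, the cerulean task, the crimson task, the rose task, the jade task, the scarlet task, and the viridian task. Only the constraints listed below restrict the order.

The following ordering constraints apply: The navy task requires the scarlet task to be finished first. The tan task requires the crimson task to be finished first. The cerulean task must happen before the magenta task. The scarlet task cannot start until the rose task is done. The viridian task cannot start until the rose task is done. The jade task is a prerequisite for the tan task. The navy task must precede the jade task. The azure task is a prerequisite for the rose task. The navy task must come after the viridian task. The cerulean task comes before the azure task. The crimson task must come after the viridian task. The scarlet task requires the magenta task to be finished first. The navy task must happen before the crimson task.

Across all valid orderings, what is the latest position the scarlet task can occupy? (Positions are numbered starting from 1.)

Following every chain forward from the scarlet task, the tasks that must come later are the navy task, the tan task, the crimson task, the jade task — 4 of them.
With 4 mandatory successors out of 10 tasks total, the latest slot for the scarlet task is 10−4 = 6, and it's reachable by doing all non-successors before the scarlet task.

6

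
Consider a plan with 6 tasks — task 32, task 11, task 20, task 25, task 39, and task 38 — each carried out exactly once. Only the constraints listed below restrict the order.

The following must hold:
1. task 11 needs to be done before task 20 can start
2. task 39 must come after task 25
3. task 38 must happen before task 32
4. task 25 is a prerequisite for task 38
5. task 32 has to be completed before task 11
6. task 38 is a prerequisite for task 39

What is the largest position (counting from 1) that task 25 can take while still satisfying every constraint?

1

Following every chain forward from task 25, the tasks that must come later are task 32, task 11, task 20, task 39, task 38 — 5 of them.
So at least 5 tasks follow task 25, putting task 25 no later than position 1. That position is achievable by scheduling everything else first.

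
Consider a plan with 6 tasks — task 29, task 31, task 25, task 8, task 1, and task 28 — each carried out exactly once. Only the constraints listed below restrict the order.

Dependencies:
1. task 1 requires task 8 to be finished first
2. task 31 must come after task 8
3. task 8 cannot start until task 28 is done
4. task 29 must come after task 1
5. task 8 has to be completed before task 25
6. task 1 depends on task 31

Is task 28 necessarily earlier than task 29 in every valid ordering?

Chaining the stated constraints: task 28 → task 8 → task 1 → task 29.
So task 28 must precede task 29 in any valid ordering.

Yes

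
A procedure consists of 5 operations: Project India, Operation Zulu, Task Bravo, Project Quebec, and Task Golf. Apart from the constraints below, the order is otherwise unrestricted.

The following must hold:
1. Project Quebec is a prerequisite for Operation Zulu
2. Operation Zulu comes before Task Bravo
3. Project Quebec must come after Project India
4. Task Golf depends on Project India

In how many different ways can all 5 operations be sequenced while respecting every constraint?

4

Project India is the only operation with nothing required before it, so every ordering starts there.
Counting all ways to extend the partial order to a total order gives 4.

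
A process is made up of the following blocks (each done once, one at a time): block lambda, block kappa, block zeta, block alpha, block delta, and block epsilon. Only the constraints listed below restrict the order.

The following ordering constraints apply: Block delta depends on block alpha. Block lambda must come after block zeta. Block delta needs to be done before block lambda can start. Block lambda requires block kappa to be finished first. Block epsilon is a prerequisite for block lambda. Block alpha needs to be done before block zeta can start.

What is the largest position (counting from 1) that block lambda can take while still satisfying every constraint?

6

Block lambda has no required successors, so nothing stops it from going last (position 6).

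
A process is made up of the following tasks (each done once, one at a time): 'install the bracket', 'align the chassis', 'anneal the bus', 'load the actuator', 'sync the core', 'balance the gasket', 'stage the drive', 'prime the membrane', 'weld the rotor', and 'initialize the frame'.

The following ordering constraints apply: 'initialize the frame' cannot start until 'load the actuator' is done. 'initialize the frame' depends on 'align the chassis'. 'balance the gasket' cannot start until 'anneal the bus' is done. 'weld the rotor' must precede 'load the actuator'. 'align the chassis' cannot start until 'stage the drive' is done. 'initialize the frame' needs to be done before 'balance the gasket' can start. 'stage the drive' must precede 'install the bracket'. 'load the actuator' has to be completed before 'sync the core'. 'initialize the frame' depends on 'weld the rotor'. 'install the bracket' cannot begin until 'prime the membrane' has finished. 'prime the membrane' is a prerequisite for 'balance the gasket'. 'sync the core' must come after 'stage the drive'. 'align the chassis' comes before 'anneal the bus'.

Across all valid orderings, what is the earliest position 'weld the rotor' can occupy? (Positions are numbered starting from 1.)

No constraint forces any other task before 'weld the rotor', so it can be placed first.

1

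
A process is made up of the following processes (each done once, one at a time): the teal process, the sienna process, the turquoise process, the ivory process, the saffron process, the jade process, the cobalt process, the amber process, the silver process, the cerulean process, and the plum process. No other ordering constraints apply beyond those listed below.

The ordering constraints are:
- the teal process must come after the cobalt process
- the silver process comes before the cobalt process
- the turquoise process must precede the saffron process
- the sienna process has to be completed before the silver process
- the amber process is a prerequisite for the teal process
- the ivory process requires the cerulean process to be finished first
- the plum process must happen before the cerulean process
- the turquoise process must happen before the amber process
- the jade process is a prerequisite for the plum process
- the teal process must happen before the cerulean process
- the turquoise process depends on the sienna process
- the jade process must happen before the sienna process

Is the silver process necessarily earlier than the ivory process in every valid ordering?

There is a constraint chain the silver process → the cobalt process → the teal process → the cerulean process → the ivory process.
That forces the silver process before the ivory process in every valid schedule.

Yes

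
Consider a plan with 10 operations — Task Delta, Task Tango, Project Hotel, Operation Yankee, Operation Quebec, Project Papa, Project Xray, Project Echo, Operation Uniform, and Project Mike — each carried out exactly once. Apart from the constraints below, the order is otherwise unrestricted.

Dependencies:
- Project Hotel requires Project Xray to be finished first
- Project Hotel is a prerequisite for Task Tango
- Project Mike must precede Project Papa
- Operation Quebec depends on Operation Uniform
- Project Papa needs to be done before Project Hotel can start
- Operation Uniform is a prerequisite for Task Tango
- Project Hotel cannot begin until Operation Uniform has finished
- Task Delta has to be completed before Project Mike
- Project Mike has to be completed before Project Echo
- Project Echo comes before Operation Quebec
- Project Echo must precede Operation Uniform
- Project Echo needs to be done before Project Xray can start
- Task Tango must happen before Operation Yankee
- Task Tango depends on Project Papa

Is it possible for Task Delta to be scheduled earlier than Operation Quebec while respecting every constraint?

The constraints force Task Delta before Operation Quebec, so yes — every valid ordering has Task Delta earlier.

Yes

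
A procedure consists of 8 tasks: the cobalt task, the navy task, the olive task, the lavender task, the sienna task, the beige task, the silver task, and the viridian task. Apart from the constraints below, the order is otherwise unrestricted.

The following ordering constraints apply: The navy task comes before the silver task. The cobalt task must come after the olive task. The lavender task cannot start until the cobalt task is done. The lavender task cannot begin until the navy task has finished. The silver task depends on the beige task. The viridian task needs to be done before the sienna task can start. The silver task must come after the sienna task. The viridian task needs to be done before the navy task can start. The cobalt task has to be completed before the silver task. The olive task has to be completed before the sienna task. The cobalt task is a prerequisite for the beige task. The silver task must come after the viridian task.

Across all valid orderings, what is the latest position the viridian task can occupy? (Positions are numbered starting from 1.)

Following every chain forward from the viridian task, the tasks that must come later are the navy task, the lavender task, the sienna task, the silver task — 4 of them.
With 4 mandatory successors out of 8 tasks total, the latest slot for the viridian task is 8−4 = 4, and it's reachable by doing all non-successors before the viridian task.

4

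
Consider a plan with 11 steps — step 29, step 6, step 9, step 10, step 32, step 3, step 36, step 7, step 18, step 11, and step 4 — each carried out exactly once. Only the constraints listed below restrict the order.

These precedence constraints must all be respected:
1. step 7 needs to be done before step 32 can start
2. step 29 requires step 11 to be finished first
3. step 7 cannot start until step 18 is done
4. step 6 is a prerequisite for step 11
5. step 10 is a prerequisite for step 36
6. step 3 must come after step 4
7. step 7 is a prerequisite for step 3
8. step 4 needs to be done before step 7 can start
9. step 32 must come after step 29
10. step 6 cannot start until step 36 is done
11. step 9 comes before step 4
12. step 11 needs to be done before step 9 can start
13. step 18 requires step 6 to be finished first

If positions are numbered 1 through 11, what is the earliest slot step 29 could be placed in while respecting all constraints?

5

Every step that must precede step 29 has to come before it. Tracing all chains that end at step 29, those steps are: step 6, step 10, step 36, step 11 — 4 in total.
With 4 mandatory predecessors, the earliest step 29 can sit is position 4+1 = 5, and placing just those 4 first achieves it.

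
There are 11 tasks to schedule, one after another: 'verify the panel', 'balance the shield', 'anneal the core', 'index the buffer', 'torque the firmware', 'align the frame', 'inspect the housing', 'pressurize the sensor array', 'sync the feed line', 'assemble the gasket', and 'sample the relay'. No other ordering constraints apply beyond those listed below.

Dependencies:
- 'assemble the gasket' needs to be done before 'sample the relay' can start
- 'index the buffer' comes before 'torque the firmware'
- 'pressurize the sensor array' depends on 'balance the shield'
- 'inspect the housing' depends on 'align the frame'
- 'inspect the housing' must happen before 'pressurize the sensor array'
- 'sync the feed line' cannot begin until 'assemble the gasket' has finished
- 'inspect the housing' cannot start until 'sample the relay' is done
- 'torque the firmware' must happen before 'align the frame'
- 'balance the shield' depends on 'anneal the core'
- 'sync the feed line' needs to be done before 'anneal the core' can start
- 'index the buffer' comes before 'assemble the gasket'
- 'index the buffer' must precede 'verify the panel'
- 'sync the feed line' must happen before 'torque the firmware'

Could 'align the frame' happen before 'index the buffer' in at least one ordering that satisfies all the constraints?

No

Following 'index the buffer' → 'torque the firmware' → 'align the frame', 'index the buffer' must precede 'align the frame' in every valid ordering.
So no valid ordering can have 'align the frame' before 'index the buffer'.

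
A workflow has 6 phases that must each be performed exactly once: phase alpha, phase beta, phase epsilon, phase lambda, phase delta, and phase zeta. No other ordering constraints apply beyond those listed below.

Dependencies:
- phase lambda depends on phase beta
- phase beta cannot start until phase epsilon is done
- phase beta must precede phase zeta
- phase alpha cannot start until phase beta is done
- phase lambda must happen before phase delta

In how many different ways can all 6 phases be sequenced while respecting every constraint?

12

Phase epsilon is the only phase with nothing required before it, so every ordering starts there.
Systematically extending each partial ordering one phase at a time and counting, there are 12 complete orderings.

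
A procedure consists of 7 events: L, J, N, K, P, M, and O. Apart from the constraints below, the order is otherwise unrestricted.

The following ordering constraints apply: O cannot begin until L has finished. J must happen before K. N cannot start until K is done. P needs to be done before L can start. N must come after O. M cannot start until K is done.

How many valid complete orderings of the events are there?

30

2 events have no prerequisites (J, P), so any of them could come first.
Enumerating by repeatedly choosing an available event (one whose prerequisites are all placed) gives 30 distinct complete orderings.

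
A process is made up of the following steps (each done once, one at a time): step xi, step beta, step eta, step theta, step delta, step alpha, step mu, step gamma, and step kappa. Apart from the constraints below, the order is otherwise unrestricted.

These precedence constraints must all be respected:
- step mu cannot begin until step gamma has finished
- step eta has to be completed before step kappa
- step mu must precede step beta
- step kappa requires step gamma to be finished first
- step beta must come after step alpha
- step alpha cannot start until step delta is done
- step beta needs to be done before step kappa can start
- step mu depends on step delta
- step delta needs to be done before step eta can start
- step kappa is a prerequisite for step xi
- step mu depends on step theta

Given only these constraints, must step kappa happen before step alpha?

The constraints actually force step alpha before step kappa (via step alpha → step beta → step kappa), not the other way around.
So step kappa never precedes step alpha.

No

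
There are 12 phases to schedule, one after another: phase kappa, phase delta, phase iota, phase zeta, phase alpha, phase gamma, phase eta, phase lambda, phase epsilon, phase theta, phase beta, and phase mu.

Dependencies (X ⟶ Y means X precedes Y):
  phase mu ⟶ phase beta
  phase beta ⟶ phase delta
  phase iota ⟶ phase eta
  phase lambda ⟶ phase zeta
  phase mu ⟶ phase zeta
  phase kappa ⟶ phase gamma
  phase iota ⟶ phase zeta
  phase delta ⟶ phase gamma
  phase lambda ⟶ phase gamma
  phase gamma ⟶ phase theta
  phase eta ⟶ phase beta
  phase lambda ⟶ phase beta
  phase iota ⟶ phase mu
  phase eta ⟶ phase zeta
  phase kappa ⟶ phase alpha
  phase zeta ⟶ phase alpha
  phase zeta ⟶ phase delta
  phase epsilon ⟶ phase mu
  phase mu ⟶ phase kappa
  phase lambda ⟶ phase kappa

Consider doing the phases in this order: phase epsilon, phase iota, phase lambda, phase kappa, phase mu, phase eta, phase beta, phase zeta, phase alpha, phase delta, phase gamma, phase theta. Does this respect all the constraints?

The sequence places phase kappa ahead of phase mu.
That contradicts the constraint that phase mu must precede phase kappa.

No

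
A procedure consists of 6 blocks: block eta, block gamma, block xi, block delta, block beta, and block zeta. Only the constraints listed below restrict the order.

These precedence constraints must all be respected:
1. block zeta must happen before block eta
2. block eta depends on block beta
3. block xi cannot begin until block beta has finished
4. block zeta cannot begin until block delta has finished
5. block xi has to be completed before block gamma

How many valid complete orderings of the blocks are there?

2 blocks have no prerequisites (block delta, block beta), so any of them could come first.
Systematically extending each partial ordering one block at a time and counting, there are 19 complete orderings.

19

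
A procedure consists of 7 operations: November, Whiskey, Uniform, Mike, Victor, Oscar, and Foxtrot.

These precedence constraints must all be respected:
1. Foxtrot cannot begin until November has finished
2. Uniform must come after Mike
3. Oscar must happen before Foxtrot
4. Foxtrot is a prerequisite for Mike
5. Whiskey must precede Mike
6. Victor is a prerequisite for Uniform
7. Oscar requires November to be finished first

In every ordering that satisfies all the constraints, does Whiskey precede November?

No chain of constraints connects Whiskey to November in either direction.
A valid ordering placing November before Whiskey exists, so the answer is no.

No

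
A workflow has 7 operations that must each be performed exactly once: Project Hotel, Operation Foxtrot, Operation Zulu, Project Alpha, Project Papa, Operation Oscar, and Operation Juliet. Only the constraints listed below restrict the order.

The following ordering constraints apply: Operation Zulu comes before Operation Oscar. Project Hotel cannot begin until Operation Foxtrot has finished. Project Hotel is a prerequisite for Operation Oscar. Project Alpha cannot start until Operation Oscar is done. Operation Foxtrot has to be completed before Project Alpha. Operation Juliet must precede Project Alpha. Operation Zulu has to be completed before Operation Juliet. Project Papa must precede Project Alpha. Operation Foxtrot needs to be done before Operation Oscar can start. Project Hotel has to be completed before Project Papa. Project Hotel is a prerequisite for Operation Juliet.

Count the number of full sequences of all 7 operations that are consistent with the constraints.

The operations with no prerequisites are Operation Foxtrot, Operation Zulu; any of them can be placed first.
Enumerating by repeatedly choosing an available operation (one whose prerequisites are all placed) gives 20 distinct complete orderings.

20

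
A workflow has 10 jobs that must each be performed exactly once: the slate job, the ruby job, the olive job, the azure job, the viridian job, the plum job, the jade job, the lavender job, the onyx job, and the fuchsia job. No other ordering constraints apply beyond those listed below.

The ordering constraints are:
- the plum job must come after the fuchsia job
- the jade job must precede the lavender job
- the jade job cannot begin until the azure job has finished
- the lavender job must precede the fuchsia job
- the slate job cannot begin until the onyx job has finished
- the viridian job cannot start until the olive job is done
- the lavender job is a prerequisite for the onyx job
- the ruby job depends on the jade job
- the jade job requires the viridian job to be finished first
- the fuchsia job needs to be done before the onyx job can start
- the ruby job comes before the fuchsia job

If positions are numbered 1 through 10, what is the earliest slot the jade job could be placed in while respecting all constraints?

Every job that must precede the jade job has to come before it. Tracing all chains that end at the jade job, those jobs are: the olive job, the azure job, the viridian job — 3 in total.
With 3 mandatory predecessors, the earliest the jade job can sit is position 3+1 = 4, and placing just those 3 first achieves it.

4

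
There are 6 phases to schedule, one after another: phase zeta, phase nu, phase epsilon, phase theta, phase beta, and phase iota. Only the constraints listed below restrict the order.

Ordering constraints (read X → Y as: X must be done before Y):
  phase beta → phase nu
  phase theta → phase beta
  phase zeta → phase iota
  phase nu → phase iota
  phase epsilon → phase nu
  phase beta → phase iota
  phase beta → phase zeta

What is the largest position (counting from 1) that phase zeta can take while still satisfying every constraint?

Following the constraints forward from phase zeta, its only required successor is phase iota.
So at least 1 phase follows phase zeta, putting phase zeta no later than position 5. That position is achievable by scheduling everything else first.

5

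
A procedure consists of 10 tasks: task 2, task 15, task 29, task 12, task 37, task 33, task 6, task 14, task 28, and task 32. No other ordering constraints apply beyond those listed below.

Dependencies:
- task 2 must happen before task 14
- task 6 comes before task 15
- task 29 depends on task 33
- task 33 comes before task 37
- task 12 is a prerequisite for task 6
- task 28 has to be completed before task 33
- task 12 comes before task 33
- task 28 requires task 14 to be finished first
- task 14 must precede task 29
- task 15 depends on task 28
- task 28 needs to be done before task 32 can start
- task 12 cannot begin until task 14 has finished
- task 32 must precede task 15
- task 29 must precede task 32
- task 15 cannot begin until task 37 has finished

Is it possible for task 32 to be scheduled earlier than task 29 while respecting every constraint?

Following task 29 → task 32, task 29 must precede task 32 in every valid ordering.
So no valid ordering can have task 32 before task 29.

No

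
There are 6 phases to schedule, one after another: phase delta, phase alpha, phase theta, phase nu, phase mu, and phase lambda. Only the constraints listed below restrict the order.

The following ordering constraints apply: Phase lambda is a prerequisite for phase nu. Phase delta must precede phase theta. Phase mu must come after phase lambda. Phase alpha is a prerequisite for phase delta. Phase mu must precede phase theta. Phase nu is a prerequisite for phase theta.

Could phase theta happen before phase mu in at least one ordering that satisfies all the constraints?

No

There is a dependency chain phase mu → phase theta, so phase theta always comes after phase mu.
So no valid ordering can have phase theta before phase mu.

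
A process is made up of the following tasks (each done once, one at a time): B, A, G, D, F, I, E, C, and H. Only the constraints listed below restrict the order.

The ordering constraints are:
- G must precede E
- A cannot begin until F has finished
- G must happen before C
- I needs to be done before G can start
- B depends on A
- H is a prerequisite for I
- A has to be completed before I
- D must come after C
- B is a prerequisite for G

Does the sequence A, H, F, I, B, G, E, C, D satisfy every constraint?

No

In the proposed order, A appears before F.
But one of the constraints requires F before A, so this ordering violates it.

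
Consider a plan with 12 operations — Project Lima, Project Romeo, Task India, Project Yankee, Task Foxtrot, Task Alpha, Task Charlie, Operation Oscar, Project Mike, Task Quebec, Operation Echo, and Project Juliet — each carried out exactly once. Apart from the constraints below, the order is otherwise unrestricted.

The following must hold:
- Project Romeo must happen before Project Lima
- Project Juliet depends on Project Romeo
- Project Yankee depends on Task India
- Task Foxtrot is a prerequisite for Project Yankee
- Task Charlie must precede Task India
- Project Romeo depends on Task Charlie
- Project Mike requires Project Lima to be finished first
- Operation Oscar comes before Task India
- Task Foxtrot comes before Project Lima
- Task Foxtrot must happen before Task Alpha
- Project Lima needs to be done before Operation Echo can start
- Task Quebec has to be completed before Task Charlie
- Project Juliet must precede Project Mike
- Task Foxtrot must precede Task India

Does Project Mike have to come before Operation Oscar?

No

Project Mike and Operation Oscar are not related by any chain of constraints.
There exist valid orderings with Operation Oscar before Project Mike, so Project Mike is not required to come first.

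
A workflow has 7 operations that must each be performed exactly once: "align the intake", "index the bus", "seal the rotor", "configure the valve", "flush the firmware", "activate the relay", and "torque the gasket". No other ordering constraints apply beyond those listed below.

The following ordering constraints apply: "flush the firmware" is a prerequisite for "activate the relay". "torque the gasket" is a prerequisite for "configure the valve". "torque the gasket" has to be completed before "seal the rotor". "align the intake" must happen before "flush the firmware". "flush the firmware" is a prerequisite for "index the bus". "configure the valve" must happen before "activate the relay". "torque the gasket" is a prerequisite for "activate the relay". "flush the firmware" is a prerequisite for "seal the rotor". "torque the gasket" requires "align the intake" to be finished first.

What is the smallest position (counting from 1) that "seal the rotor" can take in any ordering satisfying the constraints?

Every operation that must precede "seal the rotor" has to come before it. Tracing all chains that end at "seal the rotor", those operations are: "align the intake", "flush the firmware", "torque the gasket" — 3 in total.
With 3 mandatory predecessors, the earliest "seal the rotor" can sit is position 3+1 = 4, and placing just those 3 first achieves it.

4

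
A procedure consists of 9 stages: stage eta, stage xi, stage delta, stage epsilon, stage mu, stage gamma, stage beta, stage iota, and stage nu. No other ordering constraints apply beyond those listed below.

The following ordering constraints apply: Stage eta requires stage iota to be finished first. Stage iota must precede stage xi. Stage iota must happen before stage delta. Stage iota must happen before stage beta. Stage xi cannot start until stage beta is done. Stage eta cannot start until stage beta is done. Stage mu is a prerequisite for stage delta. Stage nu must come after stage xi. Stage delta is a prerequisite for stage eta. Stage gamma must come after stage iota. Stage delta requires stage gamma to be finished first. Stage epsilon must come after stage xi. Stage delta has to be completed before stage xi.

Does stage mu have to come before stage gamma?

Stage mu and stage gamma are not related by any chain of constraints.
So stage mu can come before stage gamma or after — it is not forced.

No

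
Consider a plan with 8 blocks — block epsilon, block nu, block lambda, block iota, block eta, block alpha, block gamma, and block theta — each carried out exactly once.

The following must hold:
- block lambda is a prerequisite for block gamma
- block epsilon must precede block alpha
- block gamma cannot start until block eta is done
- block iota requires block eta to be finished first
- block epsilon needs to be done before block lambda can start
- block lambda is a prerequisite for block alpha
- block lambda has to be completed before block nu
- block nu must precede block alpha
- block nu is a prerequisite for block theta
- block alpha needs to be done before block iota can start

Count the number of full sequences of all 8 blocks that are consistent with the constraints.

70

The blocks with no prerequisites are block epsilon, block eta; any of them can be placed first.
Counting all ways to extend the partial order to a total order gives 70.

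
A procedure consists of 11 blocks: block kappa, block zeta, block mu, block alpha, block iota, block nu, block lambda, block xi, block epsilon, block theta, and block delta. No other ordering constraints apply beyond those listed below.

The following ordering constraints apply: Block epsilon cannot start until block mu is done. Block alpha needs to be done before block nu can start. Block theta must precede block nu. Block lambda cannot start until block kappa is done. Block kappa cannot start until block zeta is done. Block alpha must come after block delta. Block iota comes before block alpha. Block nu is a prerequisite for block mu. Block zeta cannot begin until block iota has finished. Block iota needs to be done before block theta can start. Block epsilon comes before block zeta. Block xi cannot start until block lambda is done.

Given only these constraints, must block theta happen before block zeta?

Tracing the constraints gives a chain: block theta → block nu → block mu → block epsilon → block zeta.
So block theta must precede block zeta in any valid ordering.

Yes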